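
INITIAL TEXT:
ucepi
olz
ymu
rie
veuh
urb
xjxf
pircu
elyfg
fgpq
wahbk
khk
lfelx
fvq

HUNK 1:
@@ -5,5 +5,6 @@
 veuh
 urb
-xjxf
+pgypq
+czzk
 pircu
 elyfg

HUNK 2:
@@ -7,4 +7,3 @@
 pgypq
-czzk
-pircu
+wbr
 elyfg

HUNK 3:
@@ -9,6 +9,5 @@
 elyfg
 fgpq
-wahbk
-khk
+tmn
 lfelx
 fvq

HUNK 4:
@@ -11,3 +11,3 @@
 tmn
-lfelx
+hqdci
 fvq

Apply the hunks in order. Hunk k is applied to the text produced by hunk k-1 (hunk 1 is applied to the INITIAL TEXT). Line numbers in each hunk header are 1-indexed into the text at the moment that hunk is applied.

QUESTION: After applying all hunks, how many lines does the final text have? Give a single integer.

Answer: 13

Derivation:
Hunk 1: at line 5 remove [xjxf] add [pgypq,czzk] -> 15 lines: ucepi olz ymu rie veuh urb pgypq czzk pircu elyfg fgpq wahbk khk lfelx fvq
Hunk 2: at line 7 remove [czzk,pircu] add [wbr] -> 14 lines: ucepi olz ymu rie veuh urb pgypq wbr elyfg fgpq wahbk khk lfelx fvq
Hunk 3: at line 9 remove [wahbk,khk] add [tmn] -> 13 lines: ucepi olz ymu rie veuh urb pgypq wbr elyfg fgpq tmn lfelx fvq
Hunk 4: at line 11 remove [lfelx] add [hqdci] -> 13 lines: ucepi olz ymu rie veuh urb pgypq wbr elyfg fgpq tmn hqdci fvq
Final line count: 13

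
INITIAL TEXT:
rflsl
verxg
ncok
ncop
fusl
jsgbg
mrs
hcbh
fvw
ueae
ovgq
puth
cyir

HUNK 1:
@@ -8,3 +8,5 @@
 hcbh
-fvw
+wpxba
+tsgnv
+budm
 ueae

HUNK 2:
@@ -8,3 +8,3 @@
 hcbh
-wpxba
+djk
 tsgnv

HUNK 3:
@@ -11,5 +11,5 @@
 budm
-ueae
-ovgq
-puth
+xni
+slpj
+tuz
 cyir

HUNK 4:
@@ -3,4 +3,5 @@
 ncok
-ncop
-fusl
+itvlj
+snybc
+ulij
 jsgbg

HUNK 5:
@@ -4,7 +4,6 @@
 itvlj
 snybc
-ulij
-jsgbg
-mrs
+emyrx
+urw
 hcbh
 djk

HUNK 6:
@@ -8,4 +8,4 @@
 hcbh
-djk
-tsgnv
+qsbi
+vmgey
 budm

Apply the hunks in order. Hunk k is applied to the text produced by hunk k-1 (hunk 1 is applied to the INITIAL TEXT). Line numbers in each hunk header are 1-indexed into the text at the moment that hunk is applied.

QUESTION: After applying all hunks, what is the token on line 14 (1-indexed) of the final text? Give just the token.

Answer: tuz

Derivation:
Hunk 1: at line 8 remove [fvw] add [wpxba,tsgnv,budm] -> 15 lines: rflsl verxg ncok ncop fusl jsgbg mrs hcbh wpxba tsgnv budm ueae ovgq puth cyir
Hunk 2: at line 8 remove [wpxba] add [djk] -> 15 lines: rflsl verxg ncok ncop fusl jsgbg mrs hcbh djk tsgnv budm ueae ovgq puth cyir
Hunk 3: at line 11 remove [ueae,ovgq,puth] add [xni,slpj,tuz] -> 15 lines: rflsl verxg ncok ncop fusl jsgbg mrs hcbh djk tsgnv budm xni slpj tuz cyir
Hunk 4: at line 3 remove [ncop,fusl] add [itvlj,snybc,ulij] -> 16 lines: rflsl verxg ncok itvlj snybc ulij jsgbg mrs hcbh djk tsgnv budm xni slpj tuz cyir
Hunk 5: at line 4 remove [ulij,jsgbg,mrs] add [emyrx,urw] -> 15 lines: rflsl verxg ncok itvlj snybc emyrx urw hcbh djk tsgnv budm xni slpj tuz cyir
Hunk 6: at line 8 remove [djk,tsgnv] add [qsbi,vmgey] -> 15 lines: rflsl verxg ncok itvlj snybc emyrx urw hcbh qsbi vmgey budm xni slpj tuz cyir
Final line 14: tuz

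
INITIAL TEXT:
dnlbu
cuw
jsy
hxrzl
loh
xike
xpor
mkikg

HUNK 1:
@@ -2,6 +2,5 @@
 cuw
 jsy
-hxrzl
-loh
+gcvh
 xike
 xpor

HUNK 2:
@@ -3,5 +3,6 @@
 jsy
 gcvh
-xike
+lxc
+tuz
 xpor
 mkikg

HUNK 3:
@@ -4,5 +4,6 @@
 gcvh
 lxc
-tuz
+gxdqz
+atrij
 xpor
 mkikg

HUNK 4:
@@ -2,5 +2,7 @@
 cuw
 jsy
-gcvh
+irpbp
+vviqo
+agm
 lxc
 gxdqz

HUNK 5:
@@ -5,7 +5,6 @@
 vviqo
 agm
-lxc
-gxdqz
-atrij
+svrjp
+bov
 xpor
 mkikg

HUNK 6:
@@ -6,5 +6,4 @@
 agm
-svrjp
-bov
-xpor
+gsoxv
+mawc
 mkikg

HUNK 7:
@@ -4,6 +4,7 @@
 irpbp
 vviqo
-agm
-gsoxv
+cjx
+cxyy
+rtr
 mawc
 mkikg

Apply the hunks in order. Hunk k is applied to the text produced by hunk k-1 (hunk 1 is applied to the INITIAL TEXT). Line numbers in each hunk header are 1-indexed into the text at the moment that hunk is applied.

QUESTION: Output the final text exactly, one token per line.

Answer: dnlbu
cuw
jsy
irpbp
vviqo
cjx
cxyy
rtr
mawc
mkikg

Derivation:
Hunk 1: at line 2 remove [hxrzl,loh] add [gcvh] -> 7 lines: dnlbu cuw jsy gcvh xike xpor mkikg
Hunk 2: at line 3 remove [xike] add [lxc,tuz] -> 8 lines: dnlbu cuw jsy gcvh lxc tuz xpor mkikg
Hunk 3: at line 4 remove [tuz] add [gxdqz,atrij] -> 9 lines: dnlbu cuw jsy gcvh lxc gxdqz atrij xpor mkikg
Hunk 4: at line 2 remove [gcvh] add [irpbp,vviqo,agm] -> 11 lines: dnlbu cuw jsy irpbp vviqo agm lxc gxdqz atrij xpor mkikg
Hunk 5: at line 5 remove [lxc,gxdqz,atrij] add [svrjp,bov] -> 10 lines: dnlbu cuw jsy irpbp vviqo agm svrjp bov xpor mkikg
Hunk 6: at line 6 remove [svrjp,bov,xpor] add [gsoxv,mawc] -> 9 lines: dnlbu cuw jsy irpbp vviqo agm gsoxv mawc mkikg
Hunk 7: at line 4 remove [agm,gsoxv] add [cjx,cxyy,rtr] -> 10 lines: dnlbu cuw jsy irpbp vviqo cjx cxyy rtr mawc mkikg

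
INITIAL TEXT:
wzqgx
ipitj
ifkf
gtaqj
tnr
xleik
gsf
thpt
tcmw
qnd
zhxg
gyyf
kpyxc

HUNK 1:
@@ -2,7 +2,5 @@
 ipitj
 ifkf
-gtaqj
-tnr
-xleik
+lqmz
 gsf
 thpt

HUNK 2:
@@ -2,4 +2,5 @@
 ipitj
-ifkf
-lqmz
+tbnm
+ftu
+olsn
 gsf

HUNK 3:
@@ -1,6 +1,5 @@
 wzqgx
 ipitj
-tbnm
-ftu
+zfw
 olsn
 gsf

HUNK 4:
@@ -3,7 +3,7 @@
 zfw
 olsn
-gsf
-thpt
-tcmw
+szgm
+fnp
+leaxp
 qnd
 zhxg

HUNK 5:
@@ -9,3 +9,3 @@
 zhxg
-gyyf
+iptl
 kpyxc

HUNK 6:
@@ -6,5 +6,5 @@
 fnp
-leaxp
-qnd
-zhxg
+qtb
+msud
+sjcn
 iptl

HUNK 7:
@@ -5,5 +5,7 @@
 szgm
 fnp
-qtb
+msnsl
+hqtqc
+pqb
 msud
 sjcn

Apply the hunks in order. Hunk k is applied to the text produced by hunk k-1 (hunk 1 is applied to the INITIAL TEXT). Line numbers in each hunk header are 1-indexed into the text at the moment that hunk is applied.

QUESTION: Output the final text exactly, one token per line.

Hunk 1: at line 2 remove [gtaqj,tnr,xleik] add [lqmz] -> 11 lines: wzqgx ipitj ifkf lqmz gsf thpt tcmw qnd zhxg gyyf kpyxc
Hunk 2: at line 2 remove [ifkf,lqmz] add [tbnm,ftu,olsn] -> 12 lines: wzqgx ipitj tbnm ftu olsn gsf thpt tcmw qnd zhxg gyyf kpyxc
Hunk 3: at line 1 remove [tbnm,ftu] add [zfw] -> 11 lines: wzqgx ipitj zfw olsn gsf thpt tcmw qnd zhxg gyyf kpyxc
Hunk 4: at line 3 remove [gsf,thpt,tcmw] add [szgm,fnp,leaxp] -> 11 lines: wzqgx ipitj zfw olsn szgm fnp leaxp qnd zhxg gyyf kpyxc
Hunk 5: at line 9 remove [gyyf] add [iptl] -> 11 lines: wzqgx ipitj zfw olsn szgm fnp leaxp qnd zhxg iptl kpyxc
Hunk 6: at line 6 remove [leaxp,qnd,zhxg] add [qtb,msud,sjcn] -> 11 lines: wzqgx ipitj zfw olsn szgm fnp qtb msud sjcn iptl kpyxc
Hunk 7: at line 5 remove [qtb] add [msnsl,hqtqc,pqb] -> 13 lines: wzqgx ipitj zfw olsn szgm fnp msnsl hqtqc pqb msud sjcn iptl kpyxc

Answer: wzqgx
ipitj
zfw
olsn
szgm
fnp
msnsl
hqtqc
pqb
msud
sjcn
iptl
kpyxc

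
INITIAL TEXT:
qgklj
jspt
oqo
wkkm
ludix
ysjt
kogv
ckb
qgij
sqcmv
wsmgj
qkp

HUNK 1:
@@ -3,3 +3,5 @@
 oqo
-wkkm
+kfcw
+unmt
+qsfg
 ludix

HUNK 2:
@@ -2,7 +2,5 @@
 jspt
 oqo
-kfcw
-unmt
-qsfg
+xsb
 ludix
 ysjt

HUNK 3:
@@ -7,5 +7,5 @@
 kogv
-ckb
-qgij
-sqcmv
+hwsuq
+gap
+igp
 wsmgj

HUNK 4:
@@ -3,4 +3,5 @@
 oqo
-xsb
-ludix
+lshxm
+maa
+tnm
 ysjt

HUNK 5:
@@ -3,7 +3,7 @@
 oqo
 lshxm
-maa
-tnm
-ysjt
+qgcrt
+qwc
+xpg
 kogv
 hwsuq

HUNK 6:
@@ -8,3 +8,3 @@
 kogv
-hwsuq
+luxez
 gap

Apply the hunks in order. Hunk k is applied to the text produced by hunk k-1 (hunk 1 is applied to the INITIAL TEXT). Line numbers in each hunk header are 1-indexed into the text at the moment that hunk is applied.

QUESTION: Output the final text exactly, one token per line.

Answer: qgklj
jspt
oqo
lshxm
qgcrt
qwc
xpg
kogv
luxez
gap
igp
wsmgj
qkp

Derivation:
Hunk 1: at line 3 remove [wkkm] add [kfcw,unmt,qsfg] -> 14 lines: qgklj jspt oqo kfcw unmt qsfg ludix ysjt kogv ckb qgij sqcmv wsmgj qkp
Hunk 2: at line 2 remove [kfcw,unmt,qsfg] add [xsb] -> 12 lines: qgklj jspt oqo xsb ludix ysjt kogv ckb qgij sqcmv wsmgj qkp
Hunk 3: at line 7 remove [ckb,qgij,sqcmv] add [hwsuq,gap,igp] -> 12 lines: qgklj jspt oqo xsb ludix ysjt kogv hwsuq gap igp wsmgj qkp
Hunk 4: at line 3 remove [xsb,ludix] add [lshxm,maa,tnm] -> 13 lines: qgklj jspt oqo lshxm maa tnm ysjt kogv hwsuq gap igp wsmgj qkp
Hunk 5: at line 3 remove [maa,tnm,ysjt] add [qgcrt,qwc,xpg] -> 13 lines: qgklj jspt oqo lshxm qgcrt qwc xpg kogv hwsuq gap igp wsmgj qkp
Hunk 6: at line 8 remove [hwsuq] add [luxez] -> 13 lines: qgklj jspt oqo lshxm qgcrt qwc xpg kogv luxez gap igp wsmgj qkp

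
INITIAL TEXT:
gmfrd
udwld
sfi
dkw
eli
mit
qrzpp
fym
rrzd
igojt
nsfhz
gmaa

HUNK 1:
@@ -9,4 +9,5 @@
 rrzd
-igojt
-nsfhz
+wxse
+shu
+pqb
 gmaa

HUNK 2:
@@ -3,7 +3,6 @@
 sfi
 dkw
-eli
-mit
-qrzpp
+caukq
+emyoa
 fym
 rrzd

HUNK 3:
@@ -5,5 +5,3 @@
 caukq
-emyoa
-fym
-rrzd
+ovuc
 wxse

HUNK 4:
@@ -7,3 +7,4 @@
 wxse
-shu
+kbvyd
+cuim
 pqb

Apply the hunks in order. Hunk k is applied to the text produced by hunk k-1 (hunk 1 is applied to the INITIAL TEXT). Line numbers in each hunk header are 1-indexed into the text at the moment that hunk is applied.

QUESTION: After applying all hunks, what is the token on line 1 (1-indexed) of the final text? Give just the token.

Answer: gmfrd

Derivation:
Hunk 1: at line 9 remove [igojt,nsfhz] add [wxse,shu,pqb] -> 13 lines: gmfrd udwld sfi dkw eli mit qrzpp fym rrzd wxse shu pqb gmaa
Hunk 2: at line 3 remove [eli,mit,qrzpp] add [caukq,emyoa] -> 12 lines: gmfrd udwld sfi dkw caukq emyoa fym rrzd wxse shu pqb gmaa
Hunk 3: at line 5 remove [emyoa,fym,rrzd] add [ovuc] -> 10 lines: gmfrd udwld sfi dkw caukq ovuc wxse shu pqb gmaa
Hunk 4: at line 7 remove [shu] add [kbvyd,cuim] -> 11 lines: gmfrd udwld sfi dkw caukq ovuc wxse kbvyd cuim pqb gmaa
Final line 1: gmfrd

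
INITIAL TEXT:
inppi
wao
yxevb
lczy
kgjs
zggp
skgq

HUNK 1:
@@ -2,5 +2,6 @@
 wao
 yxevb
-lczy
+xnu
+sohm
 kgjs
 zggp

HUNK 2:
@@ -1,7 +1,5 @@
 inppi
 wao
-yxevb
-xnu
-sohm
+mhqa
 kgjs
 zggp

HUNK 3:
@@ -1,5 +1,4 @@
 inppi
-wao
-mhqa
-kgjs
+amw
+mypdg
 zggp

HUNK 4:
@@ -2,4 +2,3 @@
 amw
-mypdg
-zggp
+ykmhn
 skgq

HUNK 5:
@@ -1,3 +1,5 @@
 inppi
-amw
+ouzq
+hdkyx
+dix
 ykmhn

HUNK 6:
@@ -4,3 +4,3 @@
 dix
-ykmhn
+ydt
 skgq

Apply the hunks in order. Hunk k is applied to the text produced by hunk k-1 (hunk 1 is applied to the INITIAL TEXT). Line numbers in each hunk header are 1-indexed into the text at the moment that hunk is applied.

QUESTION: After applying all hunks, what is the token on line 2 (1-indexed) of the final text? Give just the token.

Hunk 1: at line 2 remove [lczy] add [xnu,sohm] -> 8 lines: inppi wao yxevb xnu sohm kgjs zggp skgq
Hunk 2: at line 1 remove [yxevb,xnu,sohm] add [mhqa] -> 6 lines: inppi wao mhqa kgjs zggp skgq
Hunk 3: at line 1 remove [wao,mhqa,kgjs] add [amw,mypdg] -> 5 lines: inppi amw mypdg zggp skgq
Hunk 4: at line 2 remove [mypdg,zggp] add [ykmhn] -> 4 lines: inppi amw ykmhn skgq
Hunk 5: at line 1 remove [amw] add [ouzq,hdkyx,dix] -> 6 lines: inppi ouzq hdkyx dix ykmhn skgq
Hunk 6: at line 4 remove [ykmhn] add [ydt] -> 6 lines: inppi ouzq hdkyx dix ydt skgq
Final line 2: ouzq

Answer: ouzq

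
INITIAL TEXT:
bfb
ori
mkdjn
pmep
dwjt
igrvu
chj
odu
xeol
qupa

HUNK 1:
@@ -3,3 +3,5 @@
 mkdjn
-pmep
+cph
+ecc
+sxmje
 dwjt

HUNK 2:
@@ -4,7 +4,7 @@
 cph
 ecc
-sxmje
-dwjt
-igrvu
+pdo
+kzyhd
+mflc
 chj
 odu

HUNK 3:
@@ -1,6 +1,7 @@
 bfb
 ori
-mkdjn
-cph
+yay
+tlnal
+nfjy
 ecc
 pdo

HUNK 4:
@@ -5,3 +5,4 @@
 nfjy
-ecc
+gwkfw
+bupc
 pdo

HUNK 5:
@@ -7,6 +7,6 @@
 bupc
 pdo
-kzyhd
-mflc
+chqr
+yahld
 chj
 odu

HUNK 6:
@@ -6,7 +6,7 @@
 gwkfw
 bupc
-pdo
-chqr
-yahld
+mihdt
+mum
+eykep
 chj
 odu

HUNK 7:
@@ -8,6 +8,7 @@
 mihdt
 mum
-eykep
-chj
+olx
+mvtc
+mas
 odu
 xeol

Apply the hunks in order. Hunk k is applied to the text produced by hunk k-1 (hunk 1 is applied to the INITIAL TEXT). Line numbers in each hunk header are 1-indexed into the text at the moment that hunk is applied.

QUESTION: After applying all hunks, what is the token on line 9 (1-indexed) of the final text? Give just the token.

Hunk 1: at line 3 remove [pmep] add [cph,ecc,sxmje] -> 12 lines: bfb ori mkdjn cph ecc sxmje dwjt igrvu chj odu xeol qupa
Hunk 2: at line 4 remove [sxmje,dwjt,igrvu] add [pdo,kzyhd,mflc] -> 12 lines: bfb ori mkdjn cph ecc pdo kzyhd mflc chj odu xeol qupa
Hunk 3: at line 1 remove [mkdjn,cph] add [yay,tlnal,nfjy] -> 13 lines: bfb ori yay tlnal nfjy ecc pdo kzyhd mflc chj odu xeol qupa
Hunk 4: at line 5 remove [ecc] add [gwkfw,bupc] -> 14 lines: bfb ori yay tlnal nfjy gwkfw bupc pdo kzyhd mflc chj odu xeol qupa
Hunk 5: at line 7 remove [kzyhd,mflc] add [chqr,yahld] -> 14 lines: bfb ori yay tlnal nfjy gwkfw bupc pdo chqr yahld chj odu xeol qupa
Hunk 6: at line 6 remove [pdo,chqr,yahld] add [mihdt,mum,eykep] -> 14 lines: bfb ori yay tlnal nfjy gwkfw bupc mihdt mum eykep chj odu xeol qupa
Hunk 7: at line 8 remove [eykep,chj] add [olx,mvtc,mas] -> 15 lines: bfb ori yay tlnal nfjy gwkfw bupc mihdt mum olx mvtc mas odu xeol qupa
Final line 9: mum

Answer: mum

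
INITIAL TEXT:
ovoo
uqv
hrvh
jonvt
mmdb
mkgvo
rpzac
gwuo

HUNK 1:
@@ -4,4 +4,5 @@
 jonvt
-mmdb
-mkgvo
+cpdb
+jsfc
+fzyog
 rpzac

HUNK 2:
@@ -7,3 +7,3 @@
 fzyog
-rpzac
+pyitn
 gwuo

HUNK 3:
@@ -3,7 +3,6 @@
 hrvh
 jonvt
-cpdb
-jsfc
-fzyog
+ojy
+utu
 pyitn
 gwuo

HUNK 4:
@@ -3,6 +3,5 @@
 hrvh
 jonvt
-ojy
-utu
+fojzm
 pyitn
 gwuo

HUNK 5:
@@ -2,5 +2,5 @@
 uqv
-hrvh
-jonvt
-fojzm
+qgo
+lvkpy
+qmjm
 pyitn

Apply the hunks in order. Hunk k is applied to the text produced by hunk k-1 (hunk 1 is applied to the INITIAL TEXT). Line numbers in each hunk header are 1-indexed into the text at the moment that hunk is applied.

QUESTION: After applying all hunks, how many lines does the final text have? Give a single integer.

Answer: 7

Derivation:
Hunk 1: at line 4 remove [mmdb,mkgvo] add [cpdb,jsfc,fzyog] -> 9 lines: ovoo uqv hrvh jonvt cpdb jsfc fzyog rpzac gwuo
Hunk 2: at line 7 remove [rpzac] add [pyitn] -> 9 lines: ovoo uqv hrvh jonvt cpdb jsfc fzyog pyitn gwuo
Hunk 3: at line 3 remove [cpdb,jsfc,fzyog] add [ojy,utu] -> 8 lines: ovoo uqv hrvh jonvt ojy utu pyitn gwuo
Hunk 4: at line 3 remove [ojy,utu] add [fojzm] -> 7 lines: ovoo uqv hrvh jonvt fojzm pyitn gwuo
Hunk 5: at line 2 remove [hrvh,jonvt,fojzm] add [qgo,lvkpy,qmjm] -> 7 lines: ovoo uqv qgo lvkpy qmjm pyitn gwuo
Final line count: 7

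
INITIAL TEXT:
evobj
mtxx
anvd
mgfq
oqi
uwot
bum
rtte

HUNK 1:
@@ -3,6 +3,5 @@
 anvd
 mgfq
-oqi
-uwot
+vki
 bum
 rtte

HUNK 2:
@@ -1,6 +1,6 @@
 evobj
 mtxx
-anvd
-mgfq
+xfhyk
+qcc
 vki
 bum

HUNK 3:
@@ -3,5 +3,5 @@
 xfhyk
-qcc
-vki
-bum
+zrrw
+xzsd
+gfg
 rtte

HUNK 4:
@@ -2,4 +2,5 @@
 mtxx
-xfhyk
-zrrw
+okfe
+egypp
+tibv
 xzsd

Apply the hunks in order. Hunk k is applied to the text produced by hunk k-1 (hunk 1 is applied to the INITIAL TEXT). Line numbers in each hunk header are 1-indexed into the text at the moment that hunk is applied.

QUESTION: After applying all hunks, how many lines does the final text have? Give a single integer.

Hunk 1: at line 3 remove [oqi,uwot] add [vki] -> 7 lines: evobj mtxx anvd mgfq vki bum rtte
Hunk 2: at line 1 remove [anvd,mgfq] add [xfhyk,qcc] -> 7 lines: evobj mtxx xfhyk qcc vki bum rtte
Hunk 3: at line 3 remove [qcc,vki,bum] add [zrrw,xzsd,gfg] -> 7 lines: evobj mtxx xfhyk zrrw xzsd gfg rtte
Hunk 4: at line 2 remove [xfhyk,zrrw] add [okfe,egypp,tibv] -> 8 lines: evobj mtxx okfe egypp tibv xzsd gfg rtte
Final line count: 8

Answer: 8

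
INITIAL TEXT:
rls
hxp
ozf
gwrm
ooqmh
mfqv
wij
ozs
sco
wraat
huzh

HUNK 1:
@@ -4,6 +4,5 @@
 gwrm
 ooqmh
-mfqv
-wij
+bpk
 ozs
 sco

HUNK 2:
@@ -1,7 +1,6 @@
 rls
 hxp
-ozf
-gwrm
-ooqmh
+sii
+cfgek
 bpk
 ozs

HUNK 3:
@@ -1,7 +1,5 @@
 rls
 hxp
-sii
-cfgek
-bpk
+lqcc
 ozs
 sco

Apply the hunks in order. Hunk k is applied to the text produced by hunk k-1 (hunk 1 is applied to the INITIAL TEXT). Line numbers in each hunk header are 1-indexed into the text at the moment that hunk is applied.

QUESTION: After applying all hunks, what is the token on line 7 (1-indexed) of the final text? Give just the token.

Answer: huzh

Derivation:
Hunk 1: at line 4 remove [mfqv,wij] add [bpk] -> 10 lines: rls hxp ozf gwrm ooqmh bpk ozs sco wraat huzh
Hunk 2: at line 1 remove [ozf,gwrm,ooqmh] add [sii,cfgek] -> 9 lines: rls hxp sii cfgek bpk ozs sco wraat huzh
Hunk 3: at line 1 remove [sii,cfgek,bpk] add [lqcc] -> 7 lines: rls hxp lqcc ozs sco wraat huzh
Final line 7: huzh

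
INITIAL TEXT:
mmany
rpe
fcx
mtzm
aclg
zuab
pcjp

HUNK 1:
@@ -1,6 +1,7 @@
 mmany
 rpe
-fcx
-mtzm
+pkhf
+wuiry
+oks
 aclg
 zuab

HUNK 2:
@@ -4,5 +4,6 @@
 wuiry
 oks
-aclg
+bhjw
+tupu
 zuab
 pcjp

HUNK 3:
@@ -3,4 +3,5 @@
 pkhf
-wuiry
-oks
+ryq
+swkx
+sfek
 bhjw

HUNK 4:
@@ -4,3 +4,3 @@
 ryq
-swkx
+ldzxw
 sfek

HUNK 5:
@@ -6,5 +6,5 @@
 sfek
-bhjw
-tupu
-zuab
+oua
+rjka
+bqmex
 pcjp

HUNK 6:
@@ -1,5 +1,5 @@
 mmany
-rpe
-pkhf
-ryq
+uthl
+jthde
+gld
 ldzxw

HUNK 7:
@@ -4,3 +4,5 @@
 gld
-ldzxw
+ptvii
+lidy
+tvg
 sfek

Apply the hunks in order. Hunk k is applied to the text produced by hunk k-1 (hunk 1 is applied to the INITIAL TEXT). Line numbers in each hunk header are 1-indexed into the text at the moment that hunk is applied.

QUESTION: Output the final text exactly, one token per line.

Hunk 1: at line 1 remove [fcx,mtzm] add [pkhf,wuiry,oks] -> 8 lines: mmany rpe pkhf wuiry oks aclg zuab pcjp
Hunk 2: at line 4 remove [aclg] add [bhjw,tupu] -> 9 lines: mmany rpe pkhf wuiry oks bhjw tupu zuab pcjp
Hunk 3: at line 3 remove [wuiry,oks] add [ryq,swkx,sfek] -> 10 lines: mmany rpe pkhf ryq swkx sfek bhjw tupu zuab pcjp
Hunk 4: at line 4 remove [swkx] add [ldzxw] -> 10 lines: mmany rpe pkhf ryq ldzxw sfek bhjw tupu zuab pcjp
Hunk 5: at line 6 remove [bhjw,tupu,zuab] add [oua,rjka,bqmex] -> 10 lines: mmany rpe pkhf ryq ldzxw sfek oua rjka bqmex pcjp
Hunk 6: at line 1 remove [rpe,pkhf,ryq] add [uthl,jthde,gld] -> 10 lines: mmany uthl jthde gld ldzxw sfek oua rjka bqmex pcjp
Hunk 7: at line 4 remove [ldzxw] add [ptvii,lidy,tvg] -> 12 lines: mmany uthl jthde gld ptvii lidy tvg sfek oua rjka bqmex pcjp

Answer: mmany
uthl
jthde
gld
ptvii
lidy
tvg
sfek
oua
rjka
bqmex
pcjp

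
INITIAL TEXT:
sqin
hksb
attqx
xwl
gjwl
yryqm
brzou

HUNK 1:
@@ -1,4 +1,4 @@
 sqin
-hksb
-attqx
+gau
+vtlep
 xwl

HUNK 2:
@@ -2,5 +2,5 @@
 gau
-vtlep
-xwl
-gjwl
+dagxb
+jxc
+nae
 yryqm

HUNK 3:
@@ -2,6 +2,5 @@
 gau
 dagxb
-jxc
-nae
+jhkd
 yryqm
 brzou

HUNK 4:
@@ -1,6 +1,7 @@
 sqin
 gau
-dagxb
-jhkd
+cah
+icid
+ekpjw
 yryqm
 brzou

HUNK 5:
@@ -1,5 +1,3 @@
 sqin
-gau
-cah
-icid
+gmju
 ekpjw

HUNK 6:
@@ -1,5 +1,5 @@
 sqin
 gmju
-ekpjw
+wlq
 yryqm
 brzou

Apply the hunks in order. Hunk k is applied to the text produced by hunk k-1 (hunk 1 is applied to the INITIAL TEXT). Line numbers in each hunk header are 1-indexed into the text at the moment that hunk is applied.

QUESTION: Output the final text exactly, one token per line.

Answer: sqin
gmju
wlq
yryqm
brzou

Derivation:
Hunk 1: at line 1 remove [hksb,attqx] add [gau,vtlep] -> 7 lines: sqin gau vtlep xwl gjwl yryqm brzou
Hunk 2: at line 2 remove [vtlep,xwl,gjwl] add [dagxb,jxc,nae] -> 7 lines: sqin gau dagxb jxc nae yryqm brzou
Hunk 3: at line 2 remove [jxc,nae] add [jhkd] -> 6 lines: sqin gau dagxb jhkd yryqm brzou
Hunk 4: at line 1 remove [dagxb,jhkd] add [cah,icid,ekpjw] -> 7 lines: sqin gau cah icid ekpjw yryqm brzou
Hunk 5: at line 1 remove [gau,cah,icid] add [gmju] -> 5 lines: sqin gmju ekpjw yryqm brzou
Hunk 6: at line 1 remove [ekpjw] add [wlq] -> 5 lines: sqin gmju wlq yryqm brzou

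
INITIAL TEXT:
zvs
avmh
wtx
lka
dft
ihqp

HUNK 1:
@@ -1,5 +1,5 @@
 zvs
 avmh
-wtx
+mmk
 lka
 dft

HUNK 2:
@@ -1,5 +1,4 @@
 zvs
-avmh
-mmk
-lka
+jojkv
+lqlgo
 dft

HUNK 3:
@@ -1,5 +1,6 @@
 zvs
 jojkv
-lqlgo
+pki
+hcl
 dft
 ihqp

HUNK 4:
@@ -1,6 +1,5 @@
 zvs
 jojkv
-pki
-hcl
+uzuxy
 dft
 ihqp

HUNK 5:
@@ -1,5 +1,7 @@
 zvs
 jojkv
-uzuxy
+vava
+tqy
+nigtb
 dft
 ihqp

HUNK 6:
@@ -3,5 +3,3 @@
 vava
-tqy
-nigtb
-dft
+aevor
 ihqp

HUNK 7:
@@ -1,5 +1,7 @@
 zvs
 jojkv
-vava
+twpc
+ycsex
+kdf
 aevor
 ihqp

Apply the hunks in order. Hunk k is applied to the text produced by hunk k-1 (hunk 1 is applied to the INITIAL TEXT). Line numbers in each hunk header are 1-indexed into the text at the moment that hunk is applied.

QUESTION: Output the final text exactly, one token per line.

Hunk 1: at line 1 remove [wtx] add [mmk] -> 6 lines: zvs avmh mmk lka dft ihqp
Hunk 2: at line 1 remove [avmh,mmk,lka] add [jojkv,lqlgo] -> 5 lines: zvs jojkv lqlgo dft ihqp
Hunk 3: at line 1 remove [lqlgo] add [pki,hcl] -> 6 lines: zvs jojkv pki hcl dft ihqp
Hunk 4: at line 1 remove [pki,hcl] add [uzuxy] -> 5 lines: zvs jojkv uzuxy dft ihqp
Hunk 5: at line 1 remove [uzuxy] add [vava,tqy,nigtb] -> 7 lines: zvs jojkv vava tqy nigtb dft ihqp
Hunk 6: at line 3 remove [tqy,nigtb,dft] add [aevor] -> 5 lines: zvs jojkv vava aevor ihqp
Hunk 7: at line 1 remove [vava] add [twpc,ycsex,kdf] -> 7 lines: zvs jojkv twpc ycsex kdf aevor ihqp

Answer: zvs
jojkv
twpc
ycsex
kdf
aevor
ihqp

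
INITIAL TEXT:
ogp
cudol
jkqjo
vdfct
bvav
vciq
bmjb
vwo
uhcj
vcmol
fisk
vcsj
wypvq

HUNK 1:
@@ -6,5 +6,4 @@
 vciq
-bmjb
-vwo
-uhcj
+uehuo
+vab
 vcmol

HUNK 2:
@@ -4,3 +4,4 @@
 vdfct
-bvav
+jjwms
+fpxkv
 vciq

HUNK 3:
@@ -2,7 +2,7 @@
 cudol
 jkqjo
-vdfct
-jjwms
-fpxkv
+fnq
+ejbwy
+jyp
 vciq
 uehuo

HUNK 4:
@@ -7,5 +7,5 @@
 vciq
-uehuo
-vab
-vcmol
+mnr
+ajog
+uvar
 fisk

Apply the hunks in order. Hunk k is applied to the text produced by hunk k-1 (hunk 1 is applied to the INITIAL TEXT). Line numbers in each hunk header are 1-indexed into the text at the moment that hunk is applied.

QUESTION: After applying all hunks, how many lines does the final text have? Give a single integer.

Hunk 1: at line 6 remove [bmjb,vwo,uhcj] add [uehuo,vab] -> 12 lines: ogp cudol jkqjo vdfct bvav vciq uehuo vab vcmol fisk vcsj wypvq
Hunk 2: at line 4 remove [bvav] add [jjwms,fpxkv] -> 13 lines: ogp cudol jkqjo vdfct jjwms fpxkv vciq uehuo vab vcmol fisk vcsj wypvq
Hunk 3: at line 2 remove [vdfct,jjwms,fpxkv] add [fnq,ejbwy,jyp] -> 13 lines: ogp cudol jkqjo fnq ejbwy jyp vciq uehuo vab vcmol fisk vcsj wypvq
Hunk 4: at line 7 remove [uehuo,vab,vcmol] add [mnr,ajog,uvar] -> 13 lines: ogp cudol jkqjo fnq ejbwy jyp vciq mnr ajog uvar fisk vcsj wypvq
Final line count: 13

Answer: 13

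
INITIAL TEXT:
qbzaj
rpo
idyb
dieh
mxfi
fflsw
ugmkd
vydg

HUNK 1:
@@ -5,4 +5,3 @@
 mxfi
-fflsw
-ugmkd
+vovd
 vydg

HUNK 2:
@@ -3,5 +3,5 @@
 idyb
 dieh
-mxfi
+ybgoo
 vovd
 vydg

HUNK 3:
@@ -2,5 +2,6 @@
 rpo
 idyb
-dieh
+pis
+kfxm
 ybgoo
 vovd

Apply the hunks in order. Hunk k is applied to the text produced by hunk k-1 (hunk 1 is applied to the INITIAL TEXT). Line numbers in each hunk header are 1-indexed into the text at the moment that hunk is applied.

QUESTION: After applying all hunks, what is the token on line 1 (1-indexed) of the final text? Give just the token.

Answer: qbzaj

Derivation:
Hunk 1: at line 5 remove [fflsw,ugmkd] add [vovd] -> 7 lines: qbzaj rpo idyb dieh mxfi vovd vydg
Hunk 2: at line 3 remove [mxfi] add [ybgoo] -> 7 lines: qbzaj rpo idyb dieh ybgoo vovd vydg
Hunk 3: at line 2 remove [dieh] add [pis,kfxm] -> 8 lines: qbzaj rpo idyb pis kfxm ybgoo vovd vydg
Final line 1: qbzaj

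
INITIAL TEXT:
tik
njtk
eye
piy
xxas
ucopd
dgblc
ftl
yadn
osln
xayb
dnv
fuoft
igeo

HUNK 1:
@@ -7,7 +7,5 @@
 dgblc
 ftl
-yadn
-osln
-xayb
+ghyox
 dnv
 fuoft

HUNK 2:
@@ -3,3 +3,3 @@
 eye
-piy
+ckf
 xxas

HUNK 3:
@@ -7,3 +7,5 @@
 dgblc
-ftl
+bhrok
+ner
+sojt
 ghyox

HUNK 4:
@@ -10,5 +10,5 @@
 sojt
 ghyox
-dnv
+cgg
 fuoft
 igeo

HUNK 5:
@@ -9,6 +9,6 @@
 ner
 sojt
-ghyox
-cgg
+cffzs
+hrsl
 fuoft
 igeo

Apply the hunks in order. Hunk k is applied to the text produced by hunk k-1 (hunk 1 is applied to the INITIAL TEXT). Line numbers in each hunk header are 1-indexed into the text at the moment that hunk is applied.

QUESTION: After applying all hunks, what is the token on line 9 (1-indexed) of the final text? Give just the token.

Answer: ner

Derivation:
Hunk 1: at line 7 remove [yadn,osln,xayb] add [ghyox] -> 12 lines: tik njtk eye piy xxas ucopd dgblc ftl ghyox dnv fuoft igeo
Hunk 2: at line 3 remove [piy] add [ckf] -> 12 lines: tik njtk eye ckf xxas ucopd dgblc ftl ghyox dnv fuoft igeo
Hunk 3: at line 7 remove [ftl] add [bhrok,ner,sojt] -> 14 lines: tik njtk eye ckf xxas ucopd dgblc bhrok ner sojt ghyox dnv fuoft igeo
Hunk 4: at line 10 remove [dnv] add [cgg] -> 14 lines: tik njtk eye ckf xxas ucopd dgblc bhrok ner sojt ghyox cgg fuoft igeo
Hunk 5: at line 9 remove [ghyox,cgg] add [cffzs,hrsl] -> 14 lines: tik njtk eye ckf xxas ucopd dgblc bhrok ner sojt cffzs hrsl fuoft igeo
Final line 9: ner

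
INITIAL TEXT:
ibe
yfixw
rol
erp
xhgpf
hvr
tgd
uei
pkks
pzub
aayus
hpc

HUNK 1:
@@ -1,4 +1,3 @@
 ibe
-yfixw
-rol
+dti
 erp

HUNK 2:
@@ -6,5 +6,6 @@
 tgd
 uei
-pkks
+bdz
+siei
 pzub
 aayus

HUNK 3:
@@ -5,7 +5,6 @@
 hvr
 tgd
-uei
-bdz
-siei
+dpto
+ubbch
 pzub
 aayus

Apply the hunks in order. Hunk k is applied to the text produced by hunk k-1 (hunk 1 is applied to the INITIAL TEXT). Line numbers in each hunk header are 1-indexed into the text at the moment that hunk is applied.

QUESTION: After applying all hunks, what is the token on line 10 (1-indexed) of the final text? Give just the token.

Hunk 1: at line 1 remove [yfixw,rol] add [dti] -> 11 lines: ibe dti erp xhgpf hvr tgd uei pkks pzub aayus hpc
Hunk 2: at line 6 remove [pkks] add [bdz,siei] -> 12 lines: ibe dti erp xhgpf hvr tgd uei bdz siei pzub aayus hpc
Hunk 3: at line 5 remove [uei,bdz,siei] add [dpto,ubbch] -> 11 lines: ibe dti erp xhgpf hvr tgd dpto ubbch pzub aayus hpc
Final line 10: aayus

Answer: aayus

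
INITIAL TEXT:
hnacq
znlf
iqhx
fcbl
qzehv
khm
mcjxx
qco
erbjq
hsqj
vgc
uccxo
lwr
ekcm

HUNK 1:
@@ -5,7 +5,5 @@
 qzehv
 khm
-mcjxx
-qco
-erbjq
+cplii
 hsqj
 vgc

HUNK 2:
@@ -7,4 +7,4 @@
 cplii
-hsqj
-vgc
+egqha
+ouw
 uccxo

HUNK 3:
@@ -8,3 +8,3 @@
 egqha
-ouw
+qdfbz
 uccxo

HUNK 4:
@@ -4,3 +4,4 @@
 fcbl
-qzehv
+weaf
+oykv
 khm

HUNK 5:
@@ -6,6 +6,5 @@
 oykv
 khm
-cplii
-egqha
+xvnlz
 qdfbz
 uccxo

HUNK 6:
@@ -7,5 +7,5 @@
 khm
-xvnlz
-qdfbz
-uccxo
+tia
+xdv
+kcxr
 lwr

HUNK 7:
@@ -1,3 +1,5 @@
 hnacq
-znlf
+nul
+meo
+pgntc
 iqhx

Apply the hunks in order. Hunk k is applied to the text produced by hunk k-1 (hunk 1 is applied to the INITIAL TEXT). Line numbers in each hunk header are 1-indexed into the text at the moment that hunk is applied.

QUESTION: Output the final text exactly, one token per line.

Answer: hnacq
nul
meo
pgntc
iqhx
fcbl
weaf
oykv
khm
tia
xdv
kcxr
lwr
ekcm

Derivation:
Hunk 1: at line 5 remove [mcjxx,qco,erbjq] add [cplii] -> 12 lines: hnacq znlf iqhx fcbl qzehv khm cplii hsqj vgc uccxo lwr ekcm
Hunk 2: at line 7 remove [hsqj,vgc] add [egqha,ouw] -> 12 lines: hnacq znlf iqhx fcbl qzehv khm cplii egqha ouw uccxo lwr ekcm
Hunk 3: at line 8 remove [ouw] add [qdfbz] -> 12 lines: hnacq znlf iqhx fcbl qzehv khm cplii egqha qdfbz uccxo lwr ekcm
Hunk 4: at line 4 remove [qzehv] add [weaf,oykv] -> 13 lines: hnacq znlf iqhx fcbl weaf oykv khm cplii egqha qdfbz uccxo lwr ekcm
Hunk 5: at line 6 remove [cplii,egqha] add [xvnlz] -> 12 lines: hnacq znlf iqhx fcbl weaf oykv khm xvnlz qdfbz uccxo lwr ekcm
Hunk 6: at line 7 remove [xvnlz,qdfbz,uccxo] add [tia,xdv,kcxr] -> 12 lines: hnacq znlf iqhx fcbl weaf oykv khm tia xdv kcxr lwr ekcm
Hunk 7: at line 1 remove [znlf] add [nul,meo,pgntc] -> 14 lines: hnacq nul meo pgntc iqhx fcbl weaf oykv khm tia xdv kcxr lwr ekcm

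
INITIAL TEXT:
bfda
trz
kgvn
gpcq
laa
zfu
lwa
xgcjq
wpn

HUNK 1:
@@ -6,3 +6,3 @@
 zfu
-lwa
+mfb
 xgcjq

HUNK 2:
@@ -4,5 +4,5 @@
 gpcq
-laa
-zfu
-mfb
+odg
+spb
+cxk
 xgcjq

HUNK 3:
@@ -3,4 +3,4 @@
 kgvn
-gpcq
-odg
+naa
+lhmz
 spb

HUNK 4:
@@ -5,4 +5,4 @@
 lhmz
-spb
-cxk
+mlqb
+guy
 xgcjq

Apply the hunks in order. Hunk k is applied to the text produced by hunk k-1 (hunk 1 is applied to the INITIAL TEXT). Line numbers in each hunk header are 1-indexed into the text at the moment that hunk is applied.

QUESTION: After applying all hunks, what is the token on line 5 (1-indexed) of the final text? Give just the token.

Hunk 1: at line 6 remove [lwa] add [mfb] -> 9 lines: bfda trz kgvn gpcq laa zfu mfb xgcjq wpn
Hunk 2: at line 4 remove [laa,zfu,mfb] add [odg,spb,cxk] -> 9 lines: bfda trz kgvn gpcq odg spb cxk xgcjq wpn
Hunk 3: at line 3 remove [gpcq,odg] add [naa,lhmz] -> 9 lines: bfda trz kgvn naa lhmz spb cxk xgcjq wpn
Hunk 4: at line 5 remove [spb,cxk] add [mlqb,guy] -> 9 lines: bfda trz kgvn naa lhmz mlqb guy xgcjq wpn
Final line 5: lhmz

Answer: lhmz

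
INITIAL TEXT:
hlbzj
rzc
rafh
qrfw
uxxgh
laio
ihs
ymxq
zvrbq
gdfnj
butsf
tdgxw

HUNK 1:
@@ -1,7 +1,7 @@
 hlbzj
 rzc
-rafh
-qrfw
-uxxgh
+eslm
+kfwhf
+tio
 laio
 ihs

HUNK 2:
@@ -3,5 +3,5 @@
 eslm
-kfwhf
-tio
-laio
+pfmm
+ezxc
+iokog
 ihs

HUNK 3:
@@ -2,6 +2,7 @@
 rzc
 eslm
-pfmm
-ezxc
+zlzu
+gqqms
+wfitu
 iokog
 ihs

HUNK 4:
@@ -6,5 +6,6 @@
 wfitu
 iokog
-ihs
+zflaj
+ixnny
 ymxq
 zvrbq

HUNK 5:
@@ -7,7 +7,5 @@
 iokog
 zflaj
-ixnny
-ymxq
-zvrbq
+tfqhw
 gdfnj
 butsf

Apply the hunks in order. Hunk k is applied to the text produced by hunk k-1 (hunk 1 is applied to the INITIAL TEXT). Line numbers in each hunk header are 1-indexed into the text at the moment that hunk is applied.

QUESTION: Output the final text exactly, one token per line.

Answer: hlbzj
rzc
eslm
zlzu
gqqms
wfitu
iokog
zflaj
tfqhw
gdfnj
butsf
tdgxw

Derivation:
Hunk 1: at line 1 remove [rafh,qrfw,uxxgh] add [eslm,kfwhf,tio] -> 12 lines: hlbzj rzc eslm kfwhf tio laio ihs ymxq zvrbq gdfnj butsf tdgxw
Hunk 2: at line 3 remove [kfwhf,tio,laio] add [pfmm,ezxc,iokog] -> 12 lines: hlbzj rzc eslm pfmm ezxc iokog ihs ymxq zvrbq gdfnj butsf tdgxw
Hunk 3: at line 2 remove [pfmm,ezxc] add [zlzu,gqqms,wfitu] -> 13 lines: hlbzj rzc eslm zlzu gqqms wfitu iokog ihs ymxq zvrbq gdfnj butsf tdgxw
Hunk 4: at line 6 remove [ihs] add [zflaj,ixnny] -> 14 lines: hlbzj rzc eslm zlzu gqqms wfitu iokog zflaj ixnny ymxq zvrbq gdfnj butsf tdgxw
Hunk 5: at line 7 remove [ixnny,ymxq,zvrbq] add [tfqhw] -> 12 lines: hlbzj rzc eslm zlzu gqqms wfitu iokog zflaj tfqhw gdfnj butsf tdgxw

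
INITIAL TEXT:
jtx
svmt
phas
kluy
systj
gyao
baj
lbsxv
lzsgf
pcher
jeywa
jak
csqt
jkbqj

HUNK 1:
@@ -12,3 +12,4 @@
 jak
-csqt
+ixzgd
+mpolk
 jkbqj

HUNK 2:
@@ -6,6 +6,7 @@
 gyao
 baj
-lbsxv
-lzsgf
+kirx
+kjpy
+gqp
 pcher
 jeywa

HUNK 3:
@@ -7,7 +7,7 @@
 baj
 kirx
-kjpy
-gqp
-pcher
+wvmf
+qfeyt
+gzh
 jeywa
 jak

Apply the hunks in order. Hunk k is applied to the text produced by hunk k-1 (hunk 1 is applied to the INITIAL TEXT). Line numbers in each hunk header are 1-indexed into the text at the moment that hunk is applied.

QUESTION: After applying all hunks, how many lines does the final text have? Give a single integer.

Answer: 16

Derivation:
Hunk 1: at line 12 remove [csqt] add [ixzgd,mpolk] -> 15 lines: jtx svmt phas kluy systj gyao baj lbsxv lzsgf pcher jeywa jak ixzgd mpolk jkbqj
Hunk 2: at line 6 remove [lbsxv,lzsgf] add [kirx,kjpy,gqp] -> 16 lines: jtx svmt phas kluy systj gyao baj kirx kjpy gqp pcher jeywa jak ixzgd mpolk jkbqj
Hunk 3: at line 7 remove [kjpy,gqp,pcher] add [wvmf,qfeyt,gzh] -> 16 lines: jtx svmt phas kluy systj gyao baj kirx wvmf qfeyt gzh jeywa jak ixzgd mpolk jkbqj
Final line count: 16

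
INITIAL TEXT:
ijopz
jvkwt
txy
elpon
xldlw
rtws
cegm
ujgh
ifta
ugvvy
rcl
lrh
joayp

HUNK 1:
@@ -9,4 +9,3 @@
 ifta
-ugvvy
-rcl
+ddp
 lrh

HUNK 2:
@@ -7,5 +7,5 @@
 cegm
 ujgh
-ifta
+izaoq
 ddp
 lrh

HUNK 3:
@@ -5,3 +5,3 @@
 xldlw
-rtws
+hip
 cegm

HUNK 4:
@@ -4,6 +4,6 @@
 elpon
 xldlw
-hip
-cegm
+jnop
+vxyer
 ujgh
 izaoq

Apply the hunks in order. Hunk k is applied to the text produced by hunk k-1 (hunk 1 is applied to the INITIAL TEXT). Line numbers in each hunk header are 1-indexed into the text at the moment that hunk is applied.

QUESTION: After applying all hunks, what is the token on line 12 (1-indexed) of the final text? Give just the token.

Answer: joayp

Derivation:
Hunk 1: at line 9 remove [ugvvy,rcl] add [ddp] -> 12 lines: ijopz jvkwt txy elpon xldlw rtws cegm ujgh ifta ddp lrh joayp
Hunk 2: at line 7 remove [ifta] add [izaoq] -> 12 lines: ijopz jvkwt txy elpon xldlw rtws cegm ujgh izaoq ddp lrh joayp
Hunk 3: at line 5 remove [rtws] add [hip] -> 12 lines: ijopz jvkwt txy elpon xldlw hip cegm ujgh izaoq ddp lrh joayp
Hunk 4: at line 4 remove [hip,cegm] add [jnop,vxyer] -> 12 lines: ijopz jvkwt txy elpon xldlw jnop vxyer ujgh izaoq ddp lrh joayp
Final line 12: joayp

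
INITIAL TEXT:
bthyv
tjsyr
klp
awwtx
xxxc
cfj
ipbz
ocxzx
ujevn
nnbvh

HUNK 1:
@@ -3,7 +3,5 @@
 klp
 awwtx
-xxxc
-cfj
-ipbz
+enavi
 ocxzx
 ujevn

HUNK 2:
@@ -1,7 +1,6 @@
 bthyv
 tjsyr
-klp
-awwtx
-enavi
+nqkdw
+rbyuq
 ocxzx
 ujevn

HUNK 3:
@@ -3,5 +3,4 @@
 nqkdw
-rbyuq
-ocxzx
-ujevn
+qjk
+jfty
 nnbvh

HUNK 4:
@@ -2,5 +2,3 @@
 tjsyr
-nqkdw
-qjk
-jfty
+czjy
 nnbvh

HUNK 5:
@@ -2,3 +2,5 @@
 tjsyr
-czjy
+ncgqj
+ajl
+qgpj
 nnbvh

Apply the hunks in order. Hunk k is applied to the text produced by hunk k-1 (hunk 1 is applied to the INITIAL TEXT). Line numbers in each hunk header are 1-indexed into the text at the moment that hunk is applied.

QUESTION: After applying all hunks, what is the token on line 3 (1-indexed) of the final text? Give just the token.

Hunk 1: at line 3 remove [xxxc,cfj,ipbz] add [enavi] -> 8 lines: bthyv tjsyr klp awwtx enavi ocxzx ujevn nnbvh
Hunk 2: at line 1 remove [klp,awwtx,enavi] add [nqkdw,rbyuq] -> 7 lines: bthyv tjsyr nqkdw rbyuq ocxzx ujevn nnbvh
Hunk 3: at line 3 remove [rbyuq,ocxzx,ujevn] add [qjk,jfty] -> 6 lines: bthyv tjsyr nqkdw qjk jfty nnbvh
Hunk 4: at line 2 remove [nqkdw,qjk,jfty] add [czjy] -> 4 lines: bthyv tjsyr czjy nnbvh
Hunk 5: at line 2 remove [czjy] add [ncgqj,ajl,qgpj] -> 6 lines: bthyv tjsyr ncgqj ajl qgpj nnbvh
Final line 3: ncgqj

Answer: ncgqj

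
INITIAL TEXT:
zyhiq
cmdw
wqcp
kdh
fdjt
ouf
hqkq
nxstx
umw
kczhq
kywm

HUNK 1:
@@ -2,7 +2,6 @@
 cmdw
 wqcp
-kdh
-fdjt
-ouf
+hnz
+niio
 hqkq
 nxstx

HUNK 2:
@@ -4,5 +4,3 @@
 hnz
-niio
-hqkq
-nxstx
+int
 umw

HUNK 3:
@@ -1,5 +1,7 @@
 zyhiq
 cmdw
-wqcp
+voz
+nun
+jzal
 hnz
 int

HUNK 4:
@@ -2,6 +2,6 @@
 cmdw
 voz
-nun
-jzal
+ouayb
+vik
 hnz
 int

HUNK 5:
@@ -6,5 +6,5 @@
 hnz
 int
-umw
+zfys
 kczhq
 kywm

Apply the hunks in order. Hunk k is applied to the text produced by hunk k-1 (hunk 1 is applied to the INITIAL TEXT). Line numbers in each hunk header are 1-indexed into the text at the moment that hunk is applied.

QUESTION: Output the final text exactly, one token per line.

Answer: zyhiq
cmdw
voz
ouayb
vik
hnz
int
zfys
kczhq
kywm

Derivation:
Hunk 1: at line 2 remove [kdh,fdjt,ouf] add [hnz,niio] -> 10 lines: zyhiq cmdw wqcp hnz niio hqkq nxstx umw kczhq kywm
Hunk 2: at line 4 remove [niio,hqkq,nxstx] add [int] -> 8 lines: zyhiq cmdw wqcp hnz int umw kczhq kywm
Hunk 3: at line 1 remove [wqcp] add [voz,nun,jzal] -> 10 lines: zyhiq cmdw voz nun jzal hnz int umw kczhq kywm
Hunk 4: at line 2 remove [nun,jzal] add [ouayb,vik] -> 10 lines: zyhiq cmdw voz ouayb vik hnz int umw kczhq kywm
Hunk 5: at line 6 remove [umw] add [zfys] -> 10 lines: zyhiq cmdw voz ouayb vik hnz int zfys kczhq kywm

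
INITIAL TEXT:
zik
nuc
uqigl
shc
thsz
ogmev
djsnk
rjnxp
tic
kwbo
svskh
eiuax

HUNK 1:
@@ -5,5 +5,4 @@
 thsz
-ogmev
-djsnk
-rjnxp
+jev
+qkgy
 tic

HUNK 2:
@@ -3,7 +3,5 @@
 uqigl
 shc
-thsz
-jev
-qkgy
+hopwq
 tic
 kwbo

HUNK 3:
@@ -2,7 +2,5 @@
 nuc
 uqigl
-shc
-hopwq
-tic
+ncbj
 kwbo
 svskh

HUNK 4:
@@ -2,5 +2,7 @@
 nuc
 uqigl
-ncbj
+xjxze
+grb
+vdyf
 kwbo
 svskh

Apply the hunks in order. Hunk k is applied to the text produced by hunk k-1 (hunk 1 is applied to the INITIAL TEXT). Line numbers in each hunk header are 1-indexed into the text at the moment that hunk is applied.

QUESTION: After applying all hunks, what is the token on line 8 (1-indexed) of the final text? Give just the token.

Answer: svskh

Derivation:
Hunk 1: at line 5 remove [ogmev,djsnk,rjnxp] add [jev,qkgy] -> 11 lines: zik nuc uqigl shc thsz jev qkgy tic kwbo svskh eiuax
Hunk 2: at line 3 remove [thsz,jev,qkgy] add [hopwq] -> 9 lines: zik nuc uqigl shc hopwq tic kwbo svskh eiuax
Hunk 3: at line 2 remove [shc,hopwq,tic] add [ncbj] -> 7 lines: zik nuc uqigl ncbj kwbo svskh eiuax
Hunk 4: at line 2 remove [ncbj] add [xjxze,grb,vdyf] -> 9 lines: zik nuc uqigl xjxze grb vdyf kwbo svskh eiuax
Final line 8: svskh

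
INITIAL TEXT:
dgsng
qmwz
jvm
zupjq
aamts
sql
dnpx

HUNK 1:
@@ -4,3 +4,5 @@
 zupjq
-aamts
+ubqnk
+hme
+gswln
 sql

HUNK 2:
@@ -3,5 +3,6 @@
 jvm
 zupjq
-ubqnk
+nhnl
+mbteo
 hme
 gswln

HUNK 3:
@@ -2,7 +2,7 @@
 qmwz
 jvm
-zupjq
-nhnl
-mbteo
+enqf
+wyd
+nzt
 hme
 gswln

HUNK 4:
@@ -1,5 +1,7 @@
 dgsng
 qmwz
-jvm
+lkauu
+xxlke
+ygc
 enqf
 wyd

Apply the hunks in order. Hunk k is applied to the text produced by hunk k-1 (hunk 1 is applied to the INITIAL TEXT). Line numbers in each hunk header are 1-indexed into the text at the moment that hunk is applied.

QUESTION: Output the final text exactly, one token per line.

Hunk 1: at line 4 remove [aamts] add [ubqnk,hme,gswln] -> 9 lines: dgsng qmwz jvm zupjq ubqnk hme gswln sql dnpx
Hunk 2: at line 3 remove [ubqnk] add [nhnl,mbteo] -> 10 lines: dgsng qmwz jvm zupjq nhnl mbteo hme gswln sql dnpx
Hunk 3: at line 2 remove [zupjq,nhnl,mbteo] add [enqf,wyd,nzt] -> 10 lines: dgsng qmwz jvm enqf wyd nzt hme gswln sql dnpx
Hunk 4: at line 1 remove [jvm] add [lkauu,xxlke,ygc] -> 12 lines: dgsng qmwz lkauu xxlke ygc enqf wyd nzt hme gswln sql dnpx

Answer: dgsng
qmwz
lkauu
xxlke
ygc
enqf
wyd
nzt
hme
gswln
sql
dnpx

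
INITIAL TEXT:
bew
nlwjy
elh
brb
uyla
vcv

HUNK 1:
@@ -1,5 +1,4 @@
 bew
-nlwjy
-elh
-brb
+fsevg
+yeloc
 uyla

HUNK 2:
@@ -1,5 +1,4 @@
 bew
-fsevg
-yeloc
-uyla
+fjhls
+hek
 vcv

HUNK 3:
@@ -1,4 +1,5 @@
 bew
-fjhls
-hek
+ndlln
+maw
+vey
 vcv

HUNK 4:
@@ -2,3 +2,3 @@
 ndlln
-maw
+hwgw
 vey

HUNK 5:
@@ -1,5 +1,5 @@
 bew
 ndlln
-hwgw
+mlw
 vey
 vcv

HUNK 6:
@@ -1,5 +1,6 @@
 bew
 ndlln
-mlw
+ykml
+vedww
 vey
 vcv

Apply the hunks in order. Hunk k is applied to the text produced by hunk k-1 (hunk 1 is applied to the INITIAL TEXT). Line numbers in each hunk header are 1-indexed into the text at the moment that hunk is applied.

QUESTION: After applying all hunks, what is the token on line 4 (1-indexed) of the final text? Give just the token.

Answer: vedww

Derivation:
Hunk 1: at line 1 remove [nlwjy,elh,brb] add [fsevg,yeloc] -> 5 lines: bew fsevg yeloc uyla vcv
Hunk 2: at line 1 remove [fsevg,yeloc,uyla] add [fjhls,hek] -> 4 lines: bew fjhls hek vcv
Hunk 3: at line 1 remove [fjhls,hek] add [ndlln,maw,vey] -> 5 lines: bew ndlln maw vey vcv
Hunk 4: at line 2 remove [maw] add [hwgw] -> 5 lines: bew ndlln hwgw vey vcv
Hunk 5: at line 1 remove [hwgw] add [mlw] -> 5 lines: bew ndlln mlw vey vcv
Hunk 6: at line 1 remove [mlw] add [ykml,vedww] -> 6 lines: bew ndlln ykml vedww vey vcv
Final line 4: vedww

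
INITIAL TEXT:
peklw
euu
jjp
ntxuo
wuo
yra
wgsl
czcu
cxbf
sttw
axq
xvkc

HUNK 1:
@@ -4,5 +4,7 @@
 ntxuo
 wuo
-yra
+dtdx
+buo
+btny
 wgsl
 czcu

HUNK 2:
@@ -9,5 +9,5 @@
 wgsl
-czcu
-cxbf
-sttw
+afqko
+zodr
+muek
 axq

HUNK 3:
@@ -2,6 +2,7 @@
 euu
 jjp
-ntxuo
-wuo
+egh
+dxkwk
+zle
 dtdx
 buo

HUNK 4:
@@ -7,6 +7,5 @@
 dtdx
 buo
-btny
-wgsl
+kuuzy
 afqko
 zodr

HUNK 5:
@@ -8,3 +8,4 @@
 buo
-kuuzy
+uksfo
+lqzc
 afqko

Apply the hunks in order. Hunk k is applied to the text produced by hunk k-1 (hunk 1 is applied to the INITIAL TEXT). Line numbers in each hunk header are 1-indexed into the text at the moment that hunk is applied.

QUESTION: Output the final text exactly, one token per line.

Answer: peklw
euu
jjp
egh
dxkwk
zle
dtdx
buo
uksfo
lqzc
afqko
zodr
muek
axq
xvkc

Derivation:
Hunk 1: at line 4 remove [yra] add [dtdx,buo,btny] -> 14 lines: peklw euu jjp ntxuo wuo dtdx buo btny wgsl czcu cxbf sttw axq xvkc
Hunk 2: at line 9 remove [czcu,cxbf,sttw] add [afqko,zodr,muek] -> 14 lines: peklw euu jjp ntxuo wuo dtdx buo btny wgsl afqko zodr muek axq xvkc
Hunk 3: at line 2 remove [ntxuo,wuo] add [egh,dxkwk,zle] -> 15 lines: peklw euu jjp egh dxkwk zle dtdx buo btny wgsl afqko zodr muek axq xvkc
Hunk 4: at line 7 remove [btny,wgsl] add [kuuzy] -> 14 lines: peklw euu jjp egh dxkwk zle dtdx buo kuuzy afqko zodr muek axq xvkc
Hunk 5: at line 8 remove [kuuzy] add [uksfo,lqzc] -> 15 lines: peklw euu jjp egh dxkwk zle dtdx buo uksfo lqzc afqko zodr muek axq xvkc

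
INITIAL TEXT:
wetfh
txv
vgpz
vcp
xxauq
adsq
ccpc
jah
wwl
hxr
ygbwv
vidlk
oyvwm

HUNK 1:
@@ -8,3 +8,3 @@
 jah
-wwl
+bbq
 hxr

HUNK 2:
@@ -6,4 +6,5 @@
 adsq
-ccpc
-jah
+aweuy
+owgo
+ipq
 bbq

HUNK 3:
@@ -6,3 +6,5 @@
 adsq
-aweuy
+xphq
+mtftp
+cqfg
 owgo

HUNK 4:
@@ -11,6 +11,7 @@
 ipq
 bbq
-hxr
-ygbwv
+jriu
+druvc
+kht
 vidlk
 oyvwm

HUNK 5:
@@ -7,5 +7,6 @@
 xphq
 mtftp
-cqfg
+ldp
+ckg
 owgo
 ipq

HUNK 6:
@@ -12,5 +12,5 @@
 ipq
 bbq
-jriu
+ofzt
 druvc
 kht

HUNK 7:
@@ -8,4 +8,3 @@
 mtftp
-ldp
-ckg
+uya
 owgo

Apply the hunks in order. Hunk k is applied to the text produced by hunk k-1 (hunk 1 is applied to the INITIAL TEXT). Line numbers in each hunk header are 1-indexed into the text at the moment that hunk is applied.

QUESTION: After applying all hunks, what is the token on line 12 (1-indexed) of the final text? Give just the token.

Answer: bbq

Derivation:
Hunk 1: at line 8 remove [wwl] add [bbq] -> 13 lines: wetfh txv vgpz vcp xxauq adsq ccpc jah bbq hxr ygbwv vidlk oyvwm
Hunk 2: at line 6 remove [ccpc,jah] add [aweuy,owgo,ipq] -> 14 lines: wetfh txv vgpz vcp xxauq adsq aweuy owgo ipq bbq hxr ygbwv vidlk oyvwm
Hunk 3: at line 6 remove [aweuy] add [xphq,mtftp,cqfg] -> 16 lines: wetfh txv vgpz vcp xxauq adsq xphq mtftp cqfg owgo ipq bbq hxr ygbwv vidlk oyvwm
Hunk 4: at line 11 remove [hxr,ygbwv] add [jriu,druvc,kht] -> 17 lines: wetfh txv vgpz vcp xxauq adsq xphq mtftp cqfg owgo ipq bbq jriu druvc kht vidlk oyvwm
Hunk 5: at line 7 remove [cqfg] add [ldp,ckg] -> 18 lines: wetfh txv vgpz vcp xxauq adsq xphq mtftp ldp ckg owgo ipq bbq jriu druvc kht vidlk oyvwm
Hunk 6: at line 12 remove [jriu] add [ofzt] -> 18 lines: wetfh txv vgpz vcp xxauq adsq xphq mtftp ldp ckg owgo ipq bbq ofzt druvc kht vidlk oyvwm
Hunk 7: at line 8 remove [ldp,ckg] add [uya] -> 17 lines: wetfh txv vgpz vcp xxauq adsq xphq mtftp uya owgo ipq bbq ofzt druvc kht vidlk oyvwm
Final line 12: bbq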